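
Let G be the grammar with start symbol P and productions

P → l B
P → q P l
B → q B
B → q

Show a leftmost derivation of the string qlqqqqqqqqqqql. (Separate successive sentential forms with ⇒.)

P ⇒ qPl ⇒ qlBl ⇒ qlqBl ⇒ qlqqBl ⇒ qlqqqBl ⇒ qlqqqqBl ⇒ qlqqqqqBl ⇒ qlqqqqqqBl ⇒ qlqqqqqqqBl ⇒ qlqqqqqqqqBl ⇒ qlqqqqqqqqqBl ⇒ qlqqqqqqqqqqBl ⇒ qlqqqqqqqqqqql

P ⇒ qPl   [P → q P l]
qPl ⇒ qlBl   [P → l B]
qlBl ⇒ qlqBl   [B → q B]
qlqBl ⇒ qlqqBl   [B → q B]
qlqqBl ⇒ qlqqqBl   [B → q B]
qlqqqBl ⇒ qlqqqqBl   [B → q B]
qlqqqqBl ⇒ qlqqqqqBl   [B → q B]
qlqqqqqBl ⇒ qlqqqqqqBl   [B → q B]
qlqqqqqqBl ⇒ qlqqqqqqqBl   [B → q B]
qlqqqqqqqBl ⇒ qlqqqqqqqqBl   [B → q B]
qlqqqqqqqqBl ⇒ qlqqqqqqqqqBl   [B → q B]
qlqqqqqqqqqBl ⇒ qlqqqqqqqqqqBl   [B → q B]
qlqqqqqqqqqqBl ⇒ qlqqqqqqqqqqql   [B → q]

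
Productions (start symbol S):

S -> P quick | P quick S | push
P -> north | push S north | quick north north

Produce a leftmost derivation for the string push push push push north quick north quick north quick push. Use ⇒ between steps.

S ⇒ P quick S   [S -> P quick S]
P quick S ⇒ push S north quick S   [P -> push S north]
push S north quick S ⇒ push P quick north quick S   [S -> P quick]
push P quick north quick S ⇒ push push S north quick north quick S   [P -> push S north]
push push S north quick north quick S ⇒ push push P quick north quick north quick S   [S -> P quick]
push push P quick north quick north quick S ⇒ push push push S north quick north quick north quick S   [P -> push S north]
push push push S north quick north quick north quick S ⇒ push push push push north quick north quick north quick S   [S -> push]
push push push push north quick north quick north quick S ⇒ push push push push north quick north quick north quick push   [S -> push]

S ⇒ P quick S ⇒ push S north quick S ⇒ push P quick north quick S ⇒ push push S north quick north quick S ⇒ push push P quick north quick north quick S ⇒ push push push S north quick north quick north quick S ⇒ push push push push north quick north quick north quick S ⇒ push push push push north quick north quick north quick push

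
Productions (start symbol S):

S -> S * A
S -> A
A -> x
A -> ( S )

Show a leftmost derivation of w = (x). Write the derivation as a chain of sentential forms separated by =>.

S => A   [S -> A]
A => (S)   [A -> ( S )]
(S) => (A)   [S -> A]
(A) => (x)   [A -> x]

S=>A=>(S)=>(A)=>(x)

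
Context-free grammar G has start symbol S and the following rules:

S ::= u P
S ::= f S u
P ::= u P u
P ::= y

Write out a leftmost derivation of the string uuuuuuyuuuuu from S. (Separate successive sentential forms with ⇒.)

S⇒uP⇒uuPu⇒uuuPuu⇒uuuuPuuu⇒uuuuuPuuuu⇒uuuuuuPuuuuu⇒uuuuuuyuuuuu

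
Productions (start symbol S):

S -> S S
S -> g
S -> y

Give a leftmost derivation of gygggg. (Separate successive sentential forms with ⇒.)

S ⇒ SS ⇒ SSS ⇒ gSS ⇒ gSSS ⇒ gSSSS ⇒ gySSS ⇒ gySSSS ⇒ gygSSS ⇒ gyggSS ⇒ gygggS ⇒ gygggg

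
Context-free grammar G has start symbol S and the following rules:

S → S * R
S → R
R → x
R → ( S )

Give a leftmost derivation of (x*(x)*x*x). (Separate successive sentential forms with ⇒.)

S⇒R⇒(S)⇒(S*R)⇒(S*R*R)⇒(S*R*R*R)⇒(R*R*R*R)⇒(x*R*R*R)⇒(x*(S)*R*R)⇒(x*(R)*R*R)⇒(x*(x)*R*R)⇒(x*(x)*x*R)⇒(x*(x)*x*x)

S ⇒ R   [S → R]
R ⇒ (S)   [R → ( S )]
(S) ⇒ (S*R)   [S → S * R]
(S*R) ⇒ (S*R*R)   [S → S * R]
(S*R*R) ⇒ (S*R*R*R)   [S → S * R]
(S*R*R*R) ⇒ (R*R*R*R)   [S → R]
(R*R*R*R) ⇒ (x*R*R*R)   [R → x]
(x*R*R*R) ⇒ (x*(S)*R*R)   [R → ( S )]
(x*(S)*R*R) ⇒ (x*(R)*R*R)   [S → R]
(x*(R)*R*R) ⇒ (x*(x)*R*R)   [R → x]
(x*(x)*R*R) ⇒ (x*(x)*x*R)   [R → x]
(x*(x)*x*R) ⇒ (x*(x)*x*x)   [R → x]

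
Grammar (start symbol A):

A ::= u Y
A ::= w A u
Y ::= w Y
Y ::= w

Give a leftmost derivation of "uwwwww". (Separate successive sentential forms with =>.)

A => uY   [A ::= u Y]
uY => uwY   [Y ::= w Y]
uwY => uwwY   [Y ::= w Y]
uwwY => uwwwY   [Y ::= w Y]
uwwwY => uwwwwY   [Y ::= w Y]
uwwwwY => uwwwww   [Y ::= w]

A=>uY=>uwY=>uwwY=>uwwwY=>uwwwwY=>uwwwww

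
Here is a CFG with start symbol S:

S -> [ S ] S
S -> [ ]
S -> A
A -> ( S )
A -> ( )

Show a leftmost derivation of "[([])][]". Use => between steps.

S => [S]S => [A]S => [(S)]S => [([])]S => [([])][]

S => [S]S   [S -> [ S ] S]
[S]S => [A]S   [S -> A]
[A]S => [(S)]S   [A -> ( S )]
[(S)]S => [([])]S   [S -> [ ]]
[([])]S => [([])][]   [S -> [ ]]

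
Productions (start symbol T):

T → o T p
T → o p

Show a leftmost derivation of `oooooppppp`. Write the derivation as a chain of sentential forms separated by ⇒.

T ⇒ oTp ⇒ ooTpp ⇒ oooTppp ⇒ ooooTpppp ⇒ oooooppppp

T ⇒ oTp   [T → o T p]
oTp ⇒ ooTpp   [T → o T p]
ooTpp ⇒ oooTppp   [T → o T p]
oooTppp ⇒ ooooTpppp   [T → o T p]
ooooTpppp ⇒ oooooppppp   [T → o p]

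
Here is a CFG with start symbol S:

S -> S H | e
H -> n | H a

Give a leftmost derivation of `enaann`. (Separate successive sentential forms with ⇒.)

S ⇒ SH   [S -> S H]
SH ⇒ SHH   [S -> S H]
SHH ⇒ SHHH   [S -> S H]
SHHH ⇒ eHHH   [S -> e]
eHHH ⇒ eHaHH   [H -> H a]
eHaHH ⇒ eHaaHH   [H -> H a]
eHaaHH ⇒ enaaHH   [H -> n]
enaaHH ⇒ enaanH   [H -> n]
enaanH ⇒ enaann   [H -> n]

S ⇒ SH ⇒ SHH ⇒ SHHH ⇒ eHHH ⇒ eHaHH ⇒ eHaaHH ⇒ enaaHH ⇒ enaanH ⇒ enaann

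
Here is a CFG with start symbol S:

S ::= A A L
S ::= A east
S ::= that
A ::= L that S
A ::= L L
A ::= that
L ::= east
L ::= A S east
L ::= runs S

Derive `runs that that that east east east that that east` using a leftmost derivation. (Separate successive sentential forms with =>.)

S => A A L => L L A L => runs S L A L => runs that L A L => runs that A S east A L => runs that that S east A L => runs that that A east east A L => runs that that that east east A L => runs that that that east east L that S L => runs that that that east east east that S L => runs that that that east east east that that L => runs that that that east east east that that east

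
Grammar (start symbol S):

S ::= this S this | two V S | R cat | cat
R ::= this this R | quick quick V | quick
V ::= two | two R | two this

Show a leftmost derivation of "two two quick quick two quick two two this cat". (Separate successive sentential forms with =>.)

S => two V S => two two R S => two two quick quick V S => two two quick quick two R S => two two quick quick two quick S => two two quick quick two quick two V S => two two quick quick two quick two two this S => two two quick quick two quick two two this cat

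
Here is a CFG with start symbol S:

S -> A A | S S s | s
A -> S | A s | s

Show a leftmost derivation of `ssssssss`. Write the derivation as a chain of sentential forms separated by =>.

S => AA => AsA => AssA => AsssA => AssssA => AsssssA => AssssssA => sssssssA => ssssssss

S => AA   [S -> A A]
AA => AsA   [A -> A s]
AsA => AssA   [A -> A s]
AssA => AsssA   [A -> A s]
AsssA => AssssA   [A -> A s]
AssssA => AsssssA   [A -> A s]
AsssssA => AssssssA   [A -> A s]
AssssssA => sssssssA   [A -> s]
sssssssA => ssssssss   [A -> s]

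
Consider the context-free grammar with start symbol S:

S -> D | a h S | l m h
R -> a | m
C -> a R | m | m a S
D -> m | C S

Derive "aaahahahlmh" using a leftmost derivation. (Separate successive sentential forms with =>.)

S => D => CS => aRS => aaS => aaahS => aaahahS => aaahahahS => aaahahahlmh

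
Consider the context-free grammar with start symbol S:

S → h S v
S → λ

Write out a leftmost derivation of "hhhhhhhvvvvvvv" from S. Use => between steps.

S=>hSv=>hhSvv=>hhhSvvv=>hhhhSvvvv=>hhhhhSvvvvv=>hhhhhhSvvvvvv=>hhhhhhhSvvvvvvv=>hhhhhhhvvvvvvv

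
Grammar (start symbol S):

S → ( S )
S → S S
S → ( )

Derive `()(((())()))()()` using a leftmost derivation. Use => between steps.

S => SS => ()S => ()SS => ()SSS => ()(S)SS => ()((S))SS => ()((SS))SS => ()(((S)S))SS => ()(((())S))SS => ()(((())()))SS => ()(((())()))()S => ()(((())()))()()

S => SS   [S → S S]
SS => ()S   [S → ( )]
()S => ()SS   [S → S S]
()SS => ()SSS   [S → S S]
()SSS => ()(S)SS   [S → ( S )]
()(S)SS => ()((S))SS   [S → ( S )]
()((S))SS => ()((SS))SS   [S → S S]
()((SS))SS => ()(((S)S))SS   [S → ( S )]
()(((S)S))SS => ()(((())S))SS   [S → ( )]
()(((())S))SS => ()(((())()))SS   [S → ( )]
()(((())()))SS => ()(((())()))()S   [S → ( )]
()(((())()))()S => ()(((())()))()()   [S → ( )]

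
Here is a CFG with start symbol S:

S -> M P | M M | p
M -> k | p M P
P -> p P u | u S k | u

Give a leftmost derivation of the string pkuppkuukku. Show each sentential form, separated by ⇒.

S ⇒ MP   [S -> M P]
MP ⇒ pMPP   [M -> p M P]
pMPP ⇒ pkPP   [M -> k]
pkPP ⇒ pkuSkP   [P -> u S k]
pkuSkP ⇒ pkuMMkP   [S -> M M]
pkuMMkP ⇒ pkupMPMkP   [M -> p M P]
pkupMPMkP ⇒ pkuppMPPMkP   [M -> p M P]
pkuppMPPMkP ⇒ pkuppkPPMkP   [M -> k]
pkuppkPPMkP ⇒ pkuppkuPMkP   [P -> u]
pkuppkuPMkP ⇒ pkuppkuuMkP   [P -> u]
pkuppkuuMkP ⇒ pkuppkuukkP   [M -> k]
pkuppkuukkP ⇒ pkuppkuukku   [P -> u]

S⇒MP⇒pMPP⇒pkPP⇒pkuSkP⇒pkuMMkP⇒pkupMPMkP⇒pkuppMPPMkP⇒pkuppkPPMkP⇒pkuppkuPMkP⇒pkuppkuuMkP⇒pkuppkuukkP⇒pkuppkuukku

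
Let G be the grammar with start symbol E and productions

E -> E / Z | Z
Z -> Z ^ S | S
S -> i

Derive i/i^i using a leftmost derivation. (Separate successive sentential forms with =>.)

E => E/Z   [E -> E / Z]
E/Z => Z/Z   [E -> Z]
Z/Z => S/Z   [Z -> S]
S/Z => i/Z   [S -> i]
i/Z => i/Z^S   [Z -> Z ^ S]
i/Z^S => i/S^S   [Z -> S]
i/S^S => i/i^S   [S -> i]
i/i^S => i/i^i   [S -> i]

E=>E/Z=>Z/Z=>S/Z=>i/Z=>i/Z^S=>i/S^S=>i/i^S=>i/i^i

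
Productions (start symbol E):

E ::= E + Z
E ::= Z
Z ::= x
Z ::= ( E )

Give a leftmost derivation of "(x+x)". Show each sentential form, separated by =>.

E => Z => (E) => (E+Z) => (Z+Z) => (x+Z) => (x+x)

E => Z   [E ::= Z]
Z => (E)   [Z ::= ( E )]
(E) => (E+Z)   [E ::= E + Z]
(E+Z) => (Z+Z)   [E ::= Z]
(Z+Z) => (x+Z)   [Z ::= x]
(x+Z) => (x+x)   [Z ::= x]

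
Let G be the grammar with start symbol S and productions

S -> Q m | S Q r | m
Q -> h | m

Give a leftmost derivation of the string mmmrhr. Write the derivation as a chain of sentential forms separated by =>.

S => SQr => SQrQr => QmQrQr => mmQrQr => mmmrQr => mmmrhr

S => SQr   [S -> S Q r]
SQr => SQrQr   [S -> S Q r]
SQrQr => QmQrQr   [S -> Q m]
QmQrQr => mmQrQr   [Q -> m]
mmQrQr => mmmrQr   [Q -> m]
mmmrQr => mmmrhr   [Q -> h]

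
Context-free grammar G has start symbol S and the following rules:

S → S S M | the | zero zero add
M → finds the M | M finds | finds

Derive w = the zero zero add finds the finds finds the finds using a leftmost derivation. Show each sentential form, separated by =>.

S => S S M => S S M S M => the S M S M => the zero zero add M S M => the zero zero add M finds S M => the zero zero add finds the M finds S M => the zero zero add finds the finds finds S M => the zero zero add finds the finds finds the M => the zero zero add finds the finds finds the finds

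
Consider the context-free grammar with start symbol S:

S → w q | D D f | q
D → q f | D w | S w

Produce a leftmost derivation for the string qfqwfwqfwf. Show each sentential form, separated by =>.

S => DDf => SwDf => DDfwDf => qfDfwDf => qfSwfwDf => qfqwfwDf => qfqwfwDwf => qfqwfwqfwf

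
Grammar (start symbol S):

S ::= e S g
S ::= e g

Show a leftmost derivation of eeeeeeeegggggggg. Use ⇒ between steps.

S ⇒ eSg   [S ::= e S g]
eSg ⇒ eeSgg   [S ::= e S g]
eeSgg ⇒ eeeSggg   [S ::= e S g]
eeeSggg ⇒ eeeeSgggg   [S ::= e S g]
eeeeSgggg ⇒ eeeeeSggggg   [S ::= e S g]
eeeeeSggggg ⇒ eeeeeeSgggggg   [S ::= e S g]
eeeeeeSgggggg ⇒ eeeeeeeSggggggg   [S ::= e S g]
eeeeeeeSggggggg ⇒ eeeeeeeegggggggg   [S ::= e g]

S ⇒ eSg ⇒ eeSgg ⇒ eeeSggg ⇒ eeeeSgggg ⇒ eeeeeSggggg ⇒ eeeeeeSgggggg ⇒ eeeeeeeSggggggg ⇒ eeeeeeeegggggggg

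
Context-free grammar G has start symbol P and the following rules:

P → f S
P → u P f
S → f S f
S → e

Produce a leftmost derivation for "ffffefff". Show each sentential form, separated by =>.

P => fS => ffSf => fffSff => ffffSfff => ffffefff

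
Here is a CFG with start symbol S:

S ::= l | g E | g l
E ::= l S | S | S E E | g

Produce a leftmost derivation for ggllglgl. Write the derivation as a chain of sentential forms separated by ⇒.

S⇒gE⇒gSEE⇒gglEE⇒gglSE⇒ggllE⇒ggllS⇒ggllgE⇒ggllglS⇒ggllglgl

S ⇒ gE   [S ::= g E]
gE ⇒ gSEE   [E ::= S E E]
gSEE ⇒ gglEE   [S ::= g l]
gglEE ⇒ gglSE   [E ::= S]
gglSE ⇒ ggllE   [S ::= l]
ggllE ⇒ ggllS   [E ::= S]
ggllS ⇒ ggllgE   [S ::= g E]
ggllgE ⇒ ggllglS   [E ::= l S]
ggllglS ⇒ ggllglgl   [S ::= g l]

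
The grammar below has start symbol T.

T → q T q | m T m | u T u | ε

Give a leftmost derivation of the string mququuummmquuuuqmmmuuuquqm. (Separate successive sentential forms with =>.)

T => mTm => mqTqm => mquTuqm => mquqTquqm => mququTuquqm => mququuTuuquqm => mququuuTuuuquqm => mququuumTmuuuquqm => mququuummTmmuuuquqm => mququuummmTmmmuuuquqm => mququuummmqTqmmmuuuquqm => mququuummmquTuqmmmuuuquqm => mququuummmquuTuuqmmmuuuquqm => mququuummmquuuuqmmmuuuquqm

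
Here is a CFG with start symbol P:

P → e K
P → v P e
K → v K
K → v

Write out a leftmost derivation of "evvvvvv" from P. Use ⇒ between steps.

P⇒eK⇒evK⇒evvK⇒evvvK⇒evvvvK⇒evvvvvK⇒evvvvvv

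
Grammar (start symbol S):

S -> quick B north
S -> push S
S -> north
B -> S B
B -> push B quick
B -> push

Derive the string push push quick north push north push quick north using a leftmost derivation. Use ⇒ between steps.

S ⇒ push S ⇒ push push S ⇒ push push quick B north ⇒ push push quick S B north ⇒ push push quick north B north ⇒ push push quick north push B quick north ⇒ push push quick north push S B quick north ⇒ push push quick north push north B quick north ⇒ push push quick north push north push quick north

S ⇒ push S   [S -> push S]
push S ⇒ push push S   [S -> push S]
push push S ⇒ push push quick B north   [S -> quick B north]
push push quick B north ⇒ push push quick S B north   [B -> S B]
push push quick S B north ⇒ push push quick north B north   [S -> north]
push push quick north B north ⇒ push push quick north push B quick north   [B -> push B quick]
push push quick north push B quick north ⇒ push push quick north push S B quick north   [B -> S B]
push push quick north push S B quick north ⇒ push push quick north push north B quick north   [S -> north]
push push quick north push north B quick north ⇒ push push quick north push north push quick north   [B -> push]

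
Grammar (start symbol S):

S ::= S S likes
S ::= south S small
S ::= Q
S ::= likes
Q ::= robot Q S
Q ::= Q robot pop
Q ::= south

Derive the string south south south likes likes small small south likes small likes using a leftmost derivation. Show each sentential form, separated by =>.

S => S S likes   [S ::= S S likes]
S S likes => south S small S likes   [S ::= south S small]
south S small S likes => south south S small small S likes   [S ::= south S small]
south south S small small S likes => south south S S likes small small S likes   [S ::= S S likes]
south south S S likes small small S likes => south south Q S likes small small S likes   [S ::= Q]
south south Q S likes small small S likes => south south south S likes small small S likes   [Q ::= south]
south south south S likes small small S likes => south south south likes likes small small S likes   [S ::= likes]
south south south likes likes small small S likes => south south south likes likes small small south S small likes   [S ::= south S small]
south south south likes likes small small south S small likes => south south south likes likes small small south likes small likes   [S ::= likes]

S => S S likes => south S small S likes => south south S small small S likes => south south S S likes small small S likes => south south Q S likes small small S likes => south south south S likes small small S likes => south south south likes likes small small S likes => south south south likes likes small small south S small likes => south south south likes likes small small south likes small likes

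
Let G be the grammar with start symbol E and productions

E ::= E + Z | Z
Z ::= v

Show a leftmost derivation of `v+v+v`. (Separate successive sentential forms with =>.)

E=>E+Z=>E+Z+Z=>Z+Z+Z=>v+Z+Z=>v+v+Z=>v+v+v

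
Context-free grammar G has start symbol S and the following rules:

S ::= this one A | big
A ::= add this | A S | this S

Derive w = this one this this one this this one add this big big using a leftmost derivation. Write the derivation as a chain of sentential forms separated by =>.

S => this one A   [S ::= this one A]
this one A => this one this S   [A ::= this S]
this one this S => this one this this one A   [S ::= this one A]
this one this this one A => this one this this one this S   [A ::= this S]
this one this this one this S => this one this this one this this one A   [S ::= this one A]
this one this this one this this one A => this one this this one this this one A S   [A ::= A S]
this one this this one this this one A S => this one this this one this this one A S S   [A ::= A S]
this one this this one this this one A S S => this one this this one this this one add this S S   [A ::= add this]
this one this this one this this one add this S S => this one this this one this this one add this big S   [S ::= big]
this one this this one this this one add this big S => this one this this one this this one add this big big   [S ::= big]

S => this one A => this one this S => this one this this one A => this one this this one this S => this one this this one this this one A => this one this this one this this one A S => this one this this one this this one A S S => this one this this one this this one add this S S => this one this this one this this one add this big S => this one this this one this this one add this big big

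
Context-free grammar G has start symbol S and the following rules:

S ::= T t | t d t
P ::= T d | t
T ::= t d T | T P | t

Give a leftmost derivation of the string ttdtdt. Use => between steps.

S => Tt   [S ::= T t]
Tt => TPt   [T ::= T P]
TPt => tPt   [T ::= t]
tPt => tTdt   [P ::= T d]
tTdt => ttdTdt   [T ::= t d T]
ttdTdt => ttdtdt   [T ::= t]

S=>Tt=>TPt=>tPt=>tTdt=>ttdTdt=>ttdtdt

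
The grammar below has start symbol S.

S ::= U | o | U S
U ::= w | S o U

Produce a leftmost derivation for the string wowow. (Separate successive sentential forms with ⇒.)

S ⇒ U ⇒ SoU ⇒ UoU ⇒ SoUoU ⇒ UoUoU ⇒ woUoU ⇒ wowoU ⇒ wowow

S ⇒ U   [S ::= U]
U ⇒ SoU   [U ::= S o U]
SoU ⇒ UoU   [S ::= U]
UoU ⇒ SoUoU   [U ::= S o U]
SoUoU ⇒ UoUoU   [S ::= U]
UoUoU ⇒ woUoU   [U ::= w]
woUoU ⇒ wowoU   [U ::= w]
wowoU ⇒ wowow   [U ::= w]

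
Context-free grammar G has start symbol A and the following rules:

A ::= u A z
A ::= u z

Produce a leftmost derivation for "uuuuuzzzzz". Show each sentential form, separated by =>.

A=>uAz=>uuAzz=>uuuAzzz=>uuuuAzzzz=>uuuuuzzzzz

A => uAz   [A ::= u A z]
uAz => uuAzz   [A ::= u A z]
uuAzz => uuuAzzz   [A ::= u A z]
uuuAzzz => uuuuAzzzz   [A ::= u A z]
uuuuAzzzz => uuuuuzzzzz   [A ::= u z]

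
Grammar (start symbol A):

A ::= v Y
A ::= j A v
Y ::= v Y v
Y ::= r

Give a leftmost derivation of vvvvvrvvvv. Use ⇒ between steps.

A ⇒ vY ⇒ vvYv ⇒ vvvYvv ⇒ vvvvYvvv ⇒ vvvvvYvvvv ⇒ vvvvvrvvvv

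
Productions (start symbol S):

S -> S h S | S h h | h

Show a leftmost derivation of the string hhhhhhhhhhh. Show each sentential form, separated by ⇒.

S ⇒ Shh   [S -> S h h]
Shh ⇒ ShShh   [S -> S h S]
ShShh ⇒ ShShShh   [S -> S h S]
ShShShh ⇒ ShShShShh   [S -> S h S]
ShShShShh ⇒ ShhhShShShh   [S -> S h h]
ShhhShShShh ⇒ hhhhShShShh   [S -> h]
hhhhShShShh ⇒ hhhhhhShShh   [S -> h]
hhhhhhShShh ⇒ hhhhhhhhShh   [S -> h]
hhhhhhhhShh ⇒ hhhhhhhhhhh   [S -> h]

S ⇒ Shh ⇒ ShShh ⇒ ShShShh ⇒ ShShShShh ⇒ ShhhShShShh ⇒ hhhhShShShh ⇒ hhhhhhShShh ⇒ hhhhhhhhShh ⇒ hhhhhhhhhhh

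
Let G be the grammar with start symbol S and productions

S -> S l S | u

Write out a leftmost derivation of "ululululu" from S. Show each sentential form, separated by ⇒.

S ⇒ SlS ⇒ SlSlS ⇒ SlSlSlS ⇒ ulSlSlS ⇒ ulSlSlSlS ⇒ ululSlSlS ⇒ ulululSlS ⇒ ululululS ⇒ ululululu

S ⇒ SlS   [S -> S l S]
SlS ⇒ SlSlS   [S -> S l S]
SlSlS ⇒ SlSlSlS   [S -> S l S]
SlSlSlS ⇒ ulSlSlS   [S -> u]
ulSlSlS ⇒ ulSlSlSlS   [S -> S l S]
ulSlSlSlS ⇒ ululSlSlS   [S -> u]
ululSlSlS ⇒ ulululSlS   [S -> u]
ulululSlS ⇒ ululululS   [S -> u]
ululululS ⇒ ululululu   [S -> u]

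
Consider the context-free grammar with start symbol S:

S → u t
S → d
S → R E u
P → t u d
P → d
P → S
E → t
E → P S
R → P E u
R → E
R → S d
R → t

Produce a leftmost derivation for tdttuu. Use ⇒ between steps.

S ⇒ REu ⇒ tEu ⇒ tPSu ⇒ tSSu ⇒ tdSu ⇒ tdREuu ⇒ tdEEuu ⇒ tdtEuu ⇒ tdttuu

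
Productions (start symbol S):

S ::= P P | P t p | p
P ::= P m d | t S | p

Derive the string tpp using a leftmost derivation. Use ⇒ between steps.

S ⇒ PP   [S ::= P P]
PP ⇒ tSP   [P ::= t S]
tSP ⇒ tpP   [S ::= p]
tpP ⇒ tpp   [P ::= p]

S ⇒ PP ⇒ tSP ⇒ tpP ⇒ tpp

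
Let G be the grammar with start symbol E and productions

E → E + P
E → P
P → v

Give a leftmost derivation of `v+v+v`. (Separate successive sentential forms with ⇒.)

E ⇒ E+P ⇒ E+P+P ⇒ P+P+P ⇒ v+P+P ⇒ v+v+P ⇒ v+v+v

E ⇒ E+P   [E → E + P]
E+P ⇒ E+P+P   [E → E + P]
E+P+P ⇒ P+P+P   [E → P]
P+P+P ⇒ v+P+P   [P → v]
v+P+P ⇒ v+v+P   [P → v]
v+v+P ⇒ v+v+v   [P → v]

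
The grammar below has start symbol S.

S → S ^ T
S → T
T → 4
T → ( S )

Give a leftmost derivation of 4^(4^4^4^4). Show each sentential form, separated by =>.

S => S^T => T^T => 4^T => 4^(S) => 4^(S^T) => 4^(S^T^T) => 4^(S^T^T^T) => 4^(T^T^T^T) => 4^(4^T^T^T) => 4^(4^4^T^T) => 4^(4^4^4^T) => 4^(4^4^4^4)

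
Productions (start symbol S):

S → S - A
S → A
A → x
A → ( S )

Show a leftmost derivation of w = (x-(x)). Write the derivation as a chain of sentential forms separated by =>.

S => A   [S → A]
A => (S)   [A → ( S )]
(S) => (S-A)   [S → S - A]
(S-A) => (A-A)   [S → A]
(A-A) => (x-A)   [A → x]
(x-A) => (x-(S))   [A → ( S )]
(x-(S)) => (x-(A))   [S → A]
(x-(A)) => (x-(x))   [A → x]

S => A => (S) => (S-A) => (A-A) => (x-A) => (x-(S)) => (x-(A)) => (x-(x))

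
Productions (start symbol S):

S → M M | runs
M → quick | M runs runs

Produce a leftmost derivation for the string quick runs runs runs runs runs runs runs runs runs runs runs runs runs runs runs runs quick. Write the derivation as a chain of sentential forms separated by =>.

S => M M   [S → M M]
M M => M runs runs M   [M → M runs runs]
M runs runs M => M runs runs runs runs M   [M → M runs runs]
M runs runs runs runs M => M runs runs runs runs runs runs M   [M → M runs runs]
M runs runs runs runs runs runs M => M runs runs runs runs runs runs runs runs M   [M → M runs runs]
M runs runs runs runs runs runs runs runs M => M runs runs runs runs runs runs runs runs runs runs M   [M → M runs runs]
M runs runs runs runs runs runs runs runs runs runs M => M runs runs runs runs runs runs runs runs runs runs runs runs M   [M → M runs runs]
M runs runs runs runs runs runs runs runs runs runs runs runs M => M runs runs runs runs runs runs runs runs runs runs runs runs runs runs M   [M → M runs runs]
M runs runs runs runs runs runs runs runs runs runs runs runs runs runs M => M runs runs runs runs runs runs runs runs runs runs runs runs runs runs runs runs M   [M → M runs runs]
M runs runs runs runs runs runs runs runs runs runs runs runs runs runs runs runs M => quick runs runs runs runs runs runs runs runs runs runs runs runs runs runs runs runs M   [M → quick]
quick runs runs runs runs runs runs runs runs runs runs runs runs runs runs runs runs M => quick runs runs runs runs runs runs runs runs runs runs runs runs runs runs runs runs quick   [M → quick]

S => M M => M runs runs M => M runs runs runs runs M => M runs runs runs runs runs runs M => M runs runs runs runs runs runs runs runs M => M runs runs runs runs runs runs runs runs runs runs M => M runs runs runs runs runs runs runs runs runs runs runs runs M => M runs runs runs runs runs runs runs runs runs runs runs runs runs runs M => M runs runs runs runs runs runs runs runs runs runs runs runs runs runs runs runs M => quick runs runs runs runs runs runs runs runs runs runs runs runs runs runs runs runs M => quick runs runs runs runs runs runs runs runs runs runs runs runs runs runs runs runs quick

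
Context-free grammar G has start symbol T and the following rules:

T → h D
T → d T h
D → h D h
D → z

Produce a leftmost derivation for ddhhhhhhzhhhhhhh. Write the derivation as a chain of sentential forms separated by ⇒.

T ⇒ dTh   [T → d T h]
dTh ⇒ ddThh   [T → d T h]
ddThh ⇒ ddhDhh   [T → h D]
ddhDhh ⇒ ddhhDhhh   [D → h D h]
ddhhDhhh ⇒ ddhhhDhhhh   [D → h D h]
ddhhhDhhhh ⇒ ddhhhhDhhhhh   [D → h D h]
ddhhhhDhhhhh ⇒ ddhhhhhDhhhhhh   [D → h D h]
ddhhhhhDhhhhhh ⇒ ddhhhhhhDhhhhhhh   [D → h D h]
ddhhhhhhDhhhhhhh ⇒ ddhhhhhhzhhhhhhh   [D → z]

T ⇒ dTh ⇒ ddThh ⇒ ddhDhh ⇒ ddhhDhhh ⇒ ddhhhDhhhh ⇒ ddhhhhDhhhhh ⇒ ddhhhhhDhhhhhh ⇒ ddhhhhhhDhhhhhhh ⇒ ddhhhhhhzhhhhhhh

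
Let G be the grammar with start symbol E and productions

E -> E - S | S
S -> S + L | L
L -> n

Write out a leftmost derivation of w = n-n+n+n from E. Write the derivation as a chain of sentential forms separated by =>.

E => E-S => S-S => L-S => n-S => n-S+L => n-S+L+L => n-L+L+L => n-n+L+L => n-n+n+L => n-n+n+n

E => E-S   [E -> E - S]
E-S => S-S   [E -> S]
S-S => L-S   [S -> L]
L-S => n-S   [L -> n]
n-S => n-S+L   [S -> S + L]
n-S+L => n-S+L+L   [S -> S + L]
n-S+L+L => n-L+L+L   [S -> L]
n-L+L+L => n-n+L+L   [L -> n]
n-n+L+L => n-n+n+L   [L -> n]
n-n+n+L => n-n+n+n   [L -> n]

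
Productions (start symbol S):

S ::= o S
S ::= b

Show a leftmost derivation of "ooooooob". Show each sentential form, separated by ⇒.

S ⇒ oS   [S ::= o S]
oS ⇒ ooS   [S ::= o S]
ooS ⇒ oooS   [S ::= o S]
oooS ⇒ ooooS   [S ::= o S]
ooooS ⇒ oooooS   [S ::= o S]
oooooS ⇒ ooooooS   [S ::= o S]
ooooooS ⇒ oooooooS   [S ::= o S]
oooooooS ⇒ ooooooob   [S ::= b]

S⇒oS⇒ooS⇒oooS⇒ooooS⇒oooooS⇒ooooooS⇒oooooooS⇒ooooooob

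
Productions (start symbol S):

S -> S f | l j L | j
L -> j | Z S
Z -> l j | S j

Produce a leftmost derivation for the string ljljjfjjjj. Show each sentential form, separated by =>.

S => ljL => ljZS => ljSjS => ljljLjS => ljljZSjS => ljljSjSjS => ljljSfjSjS => ljljjfjSjS => ljljjfjjjS => ljljjfjjjj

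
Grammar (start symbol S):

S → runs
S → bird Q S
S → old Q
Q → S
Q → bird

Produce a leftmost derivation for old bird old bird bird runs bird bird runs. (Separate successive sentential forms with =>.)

S => old Q   [S → old Q]
old Q => old S   [Q → S]
old S => old bird Q S   [S → bird Q S]
old bird Q S => old bird S S   [Q → S]
old bird S S => old bird old Q S   [S → old Q]
old bird old Q S => old bird old S S   [Q → S]
old bird old S S => old bird old bird Q S S   [S → bird Q S]
old bird old bird Q S S => old bird old bird bird S S   [Q → bird]
old bird old bird bird S S => old bird old bird bird runs S   [S → runs]
old bird old bird bird runs S => old bird old bird bird runs bird Q S   [S → bird Q S]
old bird old bird bird runs bird Q S => old bird old bird bird runs bird bird S   [Q → bird]
old bird old bird bird runs bird bird S => old bird old bird bird runs bird bird runs   [S → runs]

S => old Q => old S => old bird Q S => old bird S S => old bird old Q S => old bird old S S => old bird old bird Q S S => old bird old bird bird S S => old bird old bird bird runs S => old bird old bird bird runs bird Q S => old bird old bird bird runs bird bird S => old bird old bird bird runs bird bird runs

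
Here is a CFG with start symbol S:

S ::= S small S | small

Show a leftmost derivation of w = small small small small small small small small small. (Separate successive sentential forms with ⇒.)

S ⇒ S small S ⇒ S small S small S ⇒ S small S small S small S ⇒ S small S small S small S small S ⇒ small small S small S small S small S ⇒ small small small small S small S small S ⇒ small small small small small small S small S ⇒ small small small small small small small small S ⇒ small small small small small small small small small

S ⇒ S small S   [S ::= S small S]
S small S ⇒ S small S small S   [S ::= S small S]
S small S small S ⇒ S small S small S small S   [S ::= S small S]
S small S small S small S ⇒ S small S small S small S small S   [S ::= S small S]
S small S small S small S small S ⇒ small small S small S small S small S   [S ::= small]
small small S small S small S small S ⇒ small small small small S small S small S   [S ::= small]
small small small small S small S small S ⇒ small small small small small small S small S   [S ::= small]
small small small small small small S small S ⇒ small small small small small small small small S   [S ::= small]
small small small small small small small small S ⇒ small small small small small small small small small   [S ::= small]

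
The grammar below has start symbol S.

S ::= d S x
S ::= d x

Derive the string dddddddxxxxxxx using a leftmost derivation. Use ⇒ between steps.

S ⇒ dSx   [S ::= d S x]
dSx ⇒ ddSxx   [S ::= d S x]
ddSxx ⇒ dddSxxx   [S ::= d S x]
dddSxxx ⇒ ddddSxxxx   [S ::= d S x]
ddddSxxxx ⇒ dddddSxxxxx   [S ::= d S x]
dddddSxxxxx ⇒ ddddddSxxxxxx   [S ::= d S x]
ddddddSxxxxxx ⇒ dddddddxxxxxxx   [S ::= d x]

S⇒dSx⇒ddSxx⇒dddSxxx⇒ddddSxxxx⇒dddddSxxxxx⇒ddddddSxxxxxx⇒dddddddxxxxxxx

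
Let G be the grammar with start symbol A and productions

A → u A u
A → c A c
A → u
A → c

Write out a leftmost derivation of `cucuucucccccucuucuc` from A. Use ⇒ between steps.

A ⇒ cAc ⇒ cuAuc ⇒ cucAcuc ⇒ cucuAucuc ⇒ cucuuAuucuc ⇒ cucuucAcuucuc ⇒ cucuucuAucuucuc ⇒ cucuucucAcucuucuc ⇒ cucuucuccAccucuucuc ⇒ cucuucucccccucuucuc

A ⇒ cAc   [A → c A c]
cAc ⇒ cuAuc   [A → u A u]
cuAuc ⇒ cucAcuc   [A → c A c]
cucAcuc ⇒ cucuAucuc   [A → u A u]
cucuAucuc ⇒ cucuuAuucuc   [A → u A u]
cucuuAuucuc ⇒ cucuucAcuucuc   [A → c A c]
cucuucAcuucuc ⇒ cucuucuAucuucuc   [A → u A u]
cucuucuAucuucuc ⇒ cucuucucAcucuucuc   [A → c A c]
cucuucucAcucuucuc ⇒ cucuucuccAccucuucuc   [A → c A c]
cucuucuccAccucuucuc ⇒ cucuucucccccucuucuc   [A → c]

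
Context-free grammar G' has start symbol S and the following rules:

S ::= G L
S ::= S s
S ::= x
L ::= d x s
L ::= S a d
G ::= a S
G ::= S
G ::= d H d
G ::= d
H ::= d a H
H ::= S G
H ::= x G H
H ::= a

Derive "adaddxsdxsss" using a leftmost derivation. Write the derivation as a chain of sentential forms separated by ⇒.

S⇒Ss⇒Sss⇒GLss⇒aSLss⇒aGLLss⇒adHdLLss⇒adadLLss⇒adaddxsLss⇒adaddxsdxsss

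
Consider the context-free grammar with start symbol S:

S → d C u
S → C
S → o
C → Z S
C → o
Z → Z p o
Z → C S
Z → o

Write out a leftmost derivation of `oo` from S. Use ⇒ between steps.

S ⇒ C ⇒ ZS ⇒ oS ⇒ oo

S ⇒ C   [S → C]
C ⇒ ZS   [C → Z S]
ZS ⇒ oS   [Z → o]
oS ⇒ oo   [S → o]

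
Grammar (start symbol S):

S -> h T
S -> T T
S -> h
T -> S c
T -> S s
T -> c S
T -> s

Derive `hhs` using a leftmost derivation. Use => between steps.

S => hT   [S -> h T]
hT => hSs   [T -> S s]
hSs => hhs   [S -> h]

S=>hT=>hSs=>hhs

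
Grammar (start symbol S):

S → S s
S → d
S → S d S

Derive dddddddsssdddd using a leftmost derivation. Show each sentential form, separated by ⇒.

S ⇒ SdS   [S → S d S]
SdS ⇒ SdSdS   [S → S d S]
SdSdS ⇒ SsdSdS   [S → S s]
SsdSdS ⇒ SssdSdS   [S → S s]
SssdSdS ⇒ SsssdSdS   [S → S s]
SsssdSdS ⇒ SdSsssdSdS   [S → S d S]
SdSsssdSdS ⇒ SdSdSsssdSdS   [S → S d S]
SdSdSsssdSdS ⇒ SdSdSdSsssdSdS   [S → S d S]
SdSdSdSsssdSdS ⇒ ddSdSdSsssdSdS   [S → d]
ddSdSdSsssdSdS ⇒ ddddSdSsssdSdS   [S → d]
ddddSdSsssdSdS ⇒ ddddddSsssdSdS   [S → d]
ddddddSsssdSdS ⇒ dddddddsssdSdS   [S → d]
dddddddsssdSdS ⇒ dddddddsssdddS   [S → d]
dddddddsssdddS ⇒ dddddddsssdddd   [S → d]

S ⇒ SdS ⇒ SdSdS ⇒ SsdSdS ⇒ SssdSdS ⇒ SsssdSdS ⇒ SdSsssdSdS ⇒ SdSdSsssdSdS ⇒ SdSdSdSsssdSdS ⇒ ddSdSdSsssdSdS ⇒ ddddSdSsssdSdS ⇒ ddddddSsssdSdS ⇒ dddddddsssdSdS ⇒ dddddddsssdddS ⇒ dddddddsssdddd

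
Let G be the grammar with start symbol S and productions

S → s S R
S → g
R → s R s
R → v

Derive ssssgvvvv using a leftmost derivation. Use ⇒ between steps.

S⇒sSR⇒ssSRR⇒sssSRRR⇒ssssSRRRR⇒ssssgRRRR⇒ssssgvRRR⇒ssssgvvRR⇒ssssgvvvR⇒ssssgvvvv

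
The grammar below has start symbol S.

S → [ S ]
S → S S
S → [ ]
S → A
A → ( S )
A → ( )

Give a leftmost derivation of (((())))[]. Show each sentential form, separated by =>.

S => SS => AS => (S)S => (A)S => ((S))S => ((A))S => (((S)))S => (((A)))S => (((())))S => (((())))[]

S => SS   [S → S S]
SS => AS   [S → A]
AS => (S)S   [A → ( S )]
(S)S => (A)S   [S → A]
(A)S => ((S))S   [A → ( S )]
((S))S => ((A))S   [S → A]
((A))S => (((S)))S   [A → ( S )]
(((S)))S => (((A)))S   [S → A]
(((A)))S => (((())))S   [A → ( )]
(((())))S => (((())))[]   [S → [ ]]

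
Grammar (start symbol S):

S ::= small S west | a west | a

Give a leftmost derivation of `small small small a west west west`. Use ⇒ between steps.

S ⇒ small S west ⇒ small small S west west ⇒ small small small S west west west ⇒ small small small a west west west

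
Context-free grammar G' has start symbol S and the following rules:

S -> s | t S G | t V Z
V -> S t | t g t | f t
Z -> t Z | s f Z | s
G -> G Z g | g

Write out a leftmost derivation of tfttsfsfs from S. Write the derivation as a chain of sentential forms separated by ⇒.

S ⇒ tVZ   [S -> t V Z]
tVZ ⇒ tftZ   [V -> f t]
tftZ ⇒ tfttZ   [Z -> t Z]
tfttZ ⇒ tfttsfZ   [Z -> s f Z]
tfttsfZ ⇒ tfttsfsfZ   [Z -> s f Z]
tfttsfsfZ ⇒ tfttsfsfs   [Z -> s]

S ⇒ tVZ ⇒ tftZ ⇒ tfttZ ⇒ tfttsfZ ⇒ tfttsfsfZ ⇒ tfttsfsfs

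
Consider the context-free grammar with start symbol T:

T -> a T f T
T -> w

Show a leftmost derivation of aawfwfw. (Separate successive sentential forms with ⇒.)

T ⇒ aTfT   [T -> a T f T]
aTfT ⇒ aaTfTfT   [T -> a T f T]
aaTfTfT ⇒ aawfTfT   [T -> w]
aawfTfT ⇒ aawfwfT   [T -> w]
aawfwfT ⇒ aawfwfw   [T -> w]

T⇒aTfT⇒aaTfTfT⇒aawfTfT⇒aawfwfT⇒aawfwfw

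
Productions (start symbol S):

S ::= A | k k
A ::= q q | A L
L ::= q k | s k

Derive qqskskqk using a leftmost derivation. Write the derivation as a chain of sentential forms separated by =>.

S => A   [S ::= A]
A => AL   [A ::= A L]
AL => ALL   [A ::= A L]
ALL => ALLL   [A ::= A L]
ALLL => qqLLL   [A ::= q q]
qqLLL => qqskLL   [L ::= s k]
qqskLL => qqskskL   [L ::= s k]
qqskskL => qqskskqk   [L ::= q k]

S => A => AL => ALL => ALLL => qqLLL => qqskLL => qqskskL => qqskskqk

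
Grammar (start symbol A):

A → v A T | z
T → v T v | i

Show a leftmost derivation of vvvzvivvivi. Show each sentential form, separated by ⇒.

A ⇒ vAT   [A → v A T]
vAT ⇒ vvATT   [A → v A T]
vvATT ⇒ vvvATTT   [A → v A T]
vvvATTT ⇒ vvvzTTT   [A → z]
vvvzTTT ⇒ vvvzvTvTT   [T → v T v]
vvvzvTvTT ⇒ vvvzvivTT   [T → i]
vvvzvivTT ⇒ vvvzvivvTvT   [T → v T v]
vvvzvivvTvT ⇒ vvvzvivvivT   [T → i]
vvvzvivvivT ⇒ vvvzvivvivi   [T → i]

A⇒vAT⇒vvATT⇒vvvATTT⇒vvvzTTT⇒vvvzvTvTT⇒vvvzvivTT⇒vvvzvivvTvT⇒vvvzvivvivT⇒vvvzvivvivi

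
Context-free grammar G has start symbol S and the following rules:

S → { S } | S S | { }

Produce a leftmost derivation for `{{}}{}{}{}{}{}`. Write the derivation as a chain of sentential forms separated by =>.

S => SS   [S → S S]
SS => SSS   [S → S S]
SSS => SSSS   [S → S S]
SSSS => {S}SSS   [S → { S }]
{S}SSS => {{}}SSS   [S → { }]
{{}}SSS => {{}}SSSS   [S → S S]
{{}}SSSS => {{}}SSSSS   [S → S S]
{{}}SSSSS => {{}}{}SSSS   [S → { }]
{{}}{}SSSS => {{}}{}{}SSS   [S → { }]
{{}}{}{}SSS => {{}}{}{}{}SS   [S → { }]
{{}}{}{}{}SS => {{}}{}{}{}{}S   [S → { }]
{{}}{}{}{}{}S => {{}}{}{}{}{}{}   [S → { }]

S=>SS=>SSS=>SSSS=>{S}SSS=>{{}}SSS=>{{}}SSSS=>{{}}SSSSS=>{{}}{}SSSS=>{{}}{}{}SSS=>{{}}{}{}{}SS=>{{}}{}{}{}{}S=>{{}}{}{}{}{}{}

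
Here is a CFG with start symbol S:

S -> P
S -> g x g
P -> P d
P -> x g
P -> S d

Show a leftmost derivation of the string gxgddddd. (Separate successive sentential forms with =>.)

S => P => Sd => Pd => Pdd => Pddd => Sdddd => Pdddd => Sddddd => gxgddddd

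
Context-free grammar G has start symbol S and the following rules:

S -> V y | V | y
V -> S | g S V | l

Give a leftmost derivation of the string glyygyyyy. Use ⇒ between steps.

S ⇒ Vy   [S -> V y]
Vy ⇒ gSVy   [V -> g S V]
gSVy ⇒ gVyVy   [S -> V y]
gVyVy ⇒ gSyVy   [V -> S]
gSyVy ⇒ gVyyVy   [S -> V y]
gVyyVy ⇒ glyyVy   [V -> l]
glyyVy ⇒ glyygSVy   [V -> g S V]
glyygSVy ⇒ glyygVyVy   [S -> V y]
glyygVyVy ⇒ glyygSyVy   [V -> S]
glyygSyVy ⇒ glyygyyVy   [S -> y]
glyygyyVy ⇒ glyygyySy   [V -> S]
glyygyySy ⇒ glyygyyyy   [S -> y]

S ⇒ Vy ⇒ gSVy ⇒ gVyVy ⇒ gSyVy ⇒ gVyyVy ⇒ glyyVy ⇒ glyygSVy ⇒ glyygVyVy ⇒ glyygSyVy ⇒ glyygyyVy ⇒ glyygyySy ⇒ glyygyyyy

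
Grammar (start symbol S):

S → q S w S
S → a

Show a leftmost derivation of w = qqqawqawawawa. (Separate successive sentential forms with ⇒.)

S ⇒ qSwS ⇒ qqSwSwS ⇒ qqqSwSwSwS ⇒ qqqawSwSwS ⇒ qqqawqSwSwSwS ⇒ qqqawqawSwSwS ⇒ qqqawqawawSwS ⇒ qqqawqawawawS ⇒ qqqawqawawawa

S ⇒ qSwS   [S → q S w S]
qSwS ⇒ qqSwSwS   [S → q S w S]
qqSwSwS ⇒ qqqSwSwSwS   [S → q S w S]
qqqSwSwSwS ⇒ qqqawSwSwS   [S → a]
qqqawSwSwS ⇒ qqqawqSwSwSwS   [S → q S w S]
qqqawqSwSwSwS ⇒ qqqawqawSwSwS   [S → a]
qqqawqawSwSwS ⇒ qqqawqawawSwS   [S → a]
qqqawqawawSwS ⇒ qqqawqawawawS   [S → a]
qqqawqawawawS ⇒ qqqawqawawawa   [S → a]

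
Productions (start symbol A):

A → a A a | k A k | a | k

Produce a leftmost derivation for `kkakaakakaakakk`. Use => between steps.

A => kAk => kkAkk => kkaAakk => kkakAkakk => kkakaAakakk => kkakaaAaakakk => kkakaakAkaakakk => kkakaakakaakakk

A => kAk   [A → k A k]
kAk => kkAkk   [A → k A k]
kkAkk => kkaAakk   [A → a A a]
kkaAakk => kkakAkakk   [A → k A k]
kkakAkakk => kkakaAakakk   [A → a A a]
kkakaAakakk => kkakaaAaakakk   [A → a A a]
kkakaaAaakakk => kkakaakAkaakakk   [A → k A k]
kkakaakAkaakakk => kkakaakakaakakk   [A → a]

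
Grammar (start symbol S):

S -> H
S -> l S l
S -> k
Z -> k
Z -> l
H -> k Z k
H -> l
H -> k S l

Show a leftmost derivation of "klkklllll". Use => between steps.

S => H => kSl => klSll => klHll => klkSlll => klkHlll => klkkSllll => klkkHllll => klkklllll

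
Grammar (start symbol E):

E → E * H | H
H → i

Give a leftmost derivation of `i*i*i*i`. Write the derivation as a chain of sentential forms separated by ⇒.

E ⇒ E*H ⇒ E*H*H ⇒ E*H*H*H ⇒ H*H*H*H ⇒ i*H*H*H ⇒ i*i*H*H ⇒ i*i*i*H ⇒ i*i*i*i

E ⇒ E*H   [E → E * H]
E*H ⇒ E*H*H   [E → E * H]
E*H*H ⇒ E*H*H*H   [E → E * H]
E*H*H*H ⇒ H*H*H*H   [E → H]
H*H*H*H ⇒ i*H*H*H   [H → i]
i*H*H*H ⇒ i*i*H*H   [H → i]
i*i*H*H ⇒ i*i*i*H   [H → i]
i*i*i*H ⇒ i*i*i*i   [H → i]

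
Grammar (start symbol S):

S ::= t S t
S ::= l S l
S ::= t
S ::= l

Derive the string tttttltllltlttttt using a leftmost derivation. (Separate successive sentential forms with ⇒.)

S⇒tSt⇒ttStt⇒tttSttt⇒ttttStttt⇒tttttSttttt⇒tttttlSlttttt⇒tttttltStlttttt⇒tttttltlSltlttttt⇒tttttltllltlttttt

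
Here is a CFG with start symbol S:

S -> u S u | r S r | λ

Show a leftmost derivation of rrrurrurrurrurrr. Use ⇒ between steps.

S⇒rSr⇒rrSrr⇒rrrSrrr⇒rrruSurrr⇒rrrurSrurrr⇒rrrurrSrrurrr⇒rrrurruSurrurrr⇒rrrurrurSrurrurrr⇒rrrurrurrurrurrr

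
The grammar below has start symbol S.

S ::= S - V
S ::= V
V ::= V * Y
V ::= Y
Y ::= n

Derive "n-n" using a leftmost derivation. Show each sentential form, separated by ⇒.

S ⇒ S-V ⇒ V-V ⇒ Y-V ⇒ n-V ⇒ n-Y ⇒ n-n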